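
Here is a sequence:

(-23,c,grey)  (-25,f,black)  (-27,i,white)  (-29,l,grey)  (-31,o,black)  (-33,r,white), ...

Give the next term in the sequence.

(-35,u,grey)

First entry goes -23, -25, -27, -29, -31, -33 → -35 (−2 each step).
Letter: letters move forward 3 places in the alphabet, so c, f, i, l, o, r → u.
Shade: repeats grey → black → white; grey, black, white, grey, black, white → grey.
Putting it together: (-35,u,grey).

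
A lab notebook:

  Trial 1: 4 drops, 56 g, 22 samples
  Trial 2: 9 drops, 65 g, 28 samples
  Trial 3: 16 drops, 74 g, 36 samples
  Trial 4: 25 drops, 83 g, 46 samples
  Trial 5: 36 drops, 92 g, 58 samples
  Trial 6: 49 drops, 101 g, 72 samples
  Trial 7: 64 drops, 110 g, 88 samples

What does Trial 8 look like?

Drops: perfect squares: 2², 3², 4², …; 4, 9, 16, 25, 36, 49, 64 → 81.
G: 56, 65, 74, 83, 92, 101, 110 → 119 (+9 each step).
Samples — differences are 6, 8, 10, … (increasing by 2 each time): 22, 28, 36, 46, 58, 72, 88 → 106.
Combining the parts gives 81 drops, 119 g, 106 samples.

81 drops, 119 g, 106 samples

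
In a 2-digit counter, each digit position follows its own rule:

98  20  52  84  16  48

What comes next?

First digit: +3 each step, mod 10; 9, 2, 5, 8, 1, 4 → 7.
For the second digit, +2 each step, mod 10: 8, 0, 2, 4, 6, 8 → 0.
Putting it together: 70.

70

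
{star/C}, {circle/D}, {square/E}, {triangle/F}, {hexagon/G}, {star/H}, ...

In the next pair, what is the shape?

Shape goes star, circle, square, triangle, hexagon, star → circle (repeats star → circle → square → triangle → hexagon).

circle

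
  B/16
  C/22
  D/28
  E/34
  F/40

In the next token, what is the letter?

Letter — letters move forward 1 place in the alphabet: B, C, D, E, F → G.

G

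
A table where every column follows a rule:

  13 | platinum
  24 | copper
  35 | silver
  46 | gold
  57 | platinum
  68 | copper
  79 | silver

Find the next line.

For the first component, +11 each step: 13, 24, 35, 46, 57, 68, 79 → 90.
Metal goes platinum, copper, silver, gold, platinum, copper, silver → gold (repeats platinum → copper → silver → gold).
Putting it together: 90  gold.

90  gold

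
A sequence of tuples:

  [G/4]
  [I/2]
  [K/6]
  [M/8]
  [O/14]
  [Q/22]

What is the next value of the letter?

Letter: G, I, K, M, O, Q → S (letters move forward 2 places in the alphabet).

S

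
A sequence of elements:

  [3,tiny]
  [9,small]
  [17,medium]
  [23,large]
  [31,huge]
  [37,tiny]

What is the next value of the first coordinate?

45

First coordinate goes 3, 9, 17, 23, 31, 37 → 45 (alternating steps +6, +8, +6, +8, …).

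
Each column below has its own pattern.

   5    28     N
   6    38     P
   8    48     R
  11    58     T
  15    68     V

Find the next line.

First component — differences are 1, 2, 3, … (increasing by 1 each time): 5, 6, 8, 11, 15 → 20.
Second component: +10 each step; 28, 38, 48, 58, 68 → 78.
Letter — letters move forward 2 places in the alphabet: N, P, R, T, V → X.
Combining the parts gives 20  78  X.

20  78  X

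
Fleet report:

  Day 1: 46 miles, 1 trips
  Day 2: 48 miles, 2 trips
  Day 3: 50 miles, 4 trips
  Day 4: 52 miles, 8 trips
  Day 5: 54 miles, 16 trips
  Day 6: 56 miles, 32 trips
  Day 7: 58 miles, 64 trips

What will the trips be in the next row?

For the trips, ×2 each step: 1, 2, 4, 8, 16, 32, 64 → 128.

128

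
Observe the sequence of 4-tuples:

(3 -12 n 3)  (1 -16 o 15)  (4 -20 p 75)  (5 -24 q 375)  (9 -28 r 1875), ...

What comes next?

(14 -32 s 9375)

First coordinate goes 3, 1, 4, 5, 9 → 14 (each term is the sum of the two before it).
Second coordinate goes -12, -16, -20, -24, -28 → -32 (−4 each step).
Letter: letters move forward 1 place in the alphabet; n, o, p, q, r → s.
Fourth coordinate: ×5 each step; 3, 15, 75, 375, 1875 → 9375.
Putting it together: (14 -32 s 9375).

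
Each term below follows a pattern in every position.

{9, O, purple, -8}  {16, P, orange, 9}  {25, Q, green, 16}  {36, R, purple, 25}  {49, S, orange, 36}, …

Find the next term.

First slot — perfect squares: 3², 4², 5², …: 9, 16, 25, 36, 49 → 64.
Letter: letters move forward 1 place in the alphabet; O, P, Q, R, S → T.
Colour: repeats purple → orange → green, so purple, orange, green, purple, orange → green.
Fourth slot: -8, 9, 16, 25, 36 → 49 (always the previous value of the first slot).
So the next term is {64, T, green, 49}.

{64, T, green, 49}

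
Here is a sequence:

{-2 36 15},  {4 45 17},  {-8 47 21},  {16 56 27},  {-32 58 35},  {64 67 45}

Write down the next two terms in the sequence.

{-128 69 57}, {256 78 71}

First coordinate: -2, 4, -8, 16, -32, 64 → -128 → 256 (×(-2) each step).
Second coordinate goes 36, 45, 47, 56, 58, 67 → 69 → 78 (alternating steps +9, +2, +9, +2, …).
Third coordinate: differences are 2, 4, 6, … (increasing by 2 each time), so 15, 17, 21, 27, 35, 45 → 57 → 71.
So the next two terms are {-128 69 57} and {256 78 71}.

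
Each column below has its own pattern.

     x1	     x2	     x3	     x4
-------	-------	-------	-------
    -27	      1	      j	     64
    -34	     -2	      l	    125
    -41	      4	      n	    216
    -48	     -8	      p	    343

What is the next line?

-55  16  r  512

Column x1 — −7 each step: -27, -34, -41, -48 → -55.
Column x2: ×(-2) each step; 1, -2, 4, -8 → 16.
Column x3: letters move forward 2 places in the alphabet, so j, l, n, p → r.
Column x4 — perfect cubes: 4³, 5³, 6³, …: 64, 125, 216, 343 → 512.
Putting it together: -55  16  r  512.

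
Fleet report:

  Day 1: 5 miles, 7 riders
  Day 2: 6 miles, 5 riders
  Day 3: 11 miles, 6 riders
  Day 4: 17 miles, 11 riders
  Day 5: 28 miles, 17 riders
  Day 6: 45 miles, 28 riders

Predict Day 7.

73 miles, 45 riders

Miles — each term is the sum of the two before it: 5, 6, 11, 17, 28, 45 → 73.
Riders — always the previous value of the miles: 7, 5, 6, 11, 17, 28 → 45.
Putting it together: 73 miles, 45 riders.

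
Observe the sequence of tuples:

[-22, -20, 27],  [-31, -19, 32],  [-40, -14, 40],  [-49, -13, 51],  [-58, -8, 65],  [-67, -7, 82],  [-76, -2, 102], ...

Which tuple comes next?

First component: -22, -31, -40, -49, -58, -67, -76 → -85 (−9 each step).
Second component — alternating steps +1, +5, +1, +5, …: -20, -19, -14, -13, -8, -7, -2 → -1.
Third component: differences are 5, 8, 11, … (increasing by 3 each time); 27, 32, 40, 51, 65, 82, 102 → 125.
Putting it together: [-85, -1, 125].

[-85, -1, 125]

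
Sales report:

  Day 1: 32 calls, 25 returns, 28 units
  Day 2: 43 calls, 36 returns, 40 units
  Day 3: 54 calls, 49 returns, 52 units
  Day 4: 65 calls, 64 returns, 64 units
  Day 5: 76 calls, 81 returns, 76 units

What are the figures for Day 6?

87 calls, 100 returns, 88 units

Calls: +11 each step; 32, 43, 54, 65, 76 → 87.
Returns: 25, 36, 49, 64, 81 → 100 (perfect squares: 5², 6², 7², …).
Units goes 28, 40, 52, 64, 76 → 88 (+12 each step).
Combining the parts gives 87 calls, 100 returns, 88 units.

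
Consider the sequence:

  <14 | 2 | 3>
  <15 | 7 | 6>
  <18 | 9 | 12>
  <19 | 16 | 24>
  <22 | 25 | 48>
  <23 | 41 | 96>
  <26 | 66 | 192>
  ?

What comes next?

<27 | 107 | 384>

First entry goes 14, 15, 18, 19, 22, 23, 26 → 27 (alternating steps +1, +3, +1, +3, …).
Second entry: each term is the sum of the two before it; 2, 7, 9, 16, 25, 41, 66 → 107.
Third entry: ×2 each step, so 3, 6, 12, 24, 48, 96, 192 → 384.
Putting it together: <27 | 107 | 384>.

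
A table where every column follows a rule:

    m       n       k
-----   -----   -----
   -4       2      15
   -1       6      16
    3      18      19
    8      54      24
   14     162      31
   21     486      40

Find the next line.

29  1458  51

Column m — differences are 3, 4, 5, … (increasing by 1 each time): -4, -1, 3, 8, 14, 21 → 29.
Column n — ×3 each step: 2, 6, 18, 54, 162, 486 → 1458.
Column k — differences are 1, 3, 5, … (increasing by 2 each time): 15, 16, 19, 24, 31, 40 → 51.
Combining the parts gives 29  1458  51.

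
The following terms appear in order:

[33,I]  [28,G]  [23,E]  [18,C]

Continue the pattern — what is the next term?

First coordinate goes 33, 28, 23, 18 → 13 (−5 each step).
Letter goes I, G, E, C → A (letters move back 2 places in the alphabet).
Putting it together: [13,A].

[13,A]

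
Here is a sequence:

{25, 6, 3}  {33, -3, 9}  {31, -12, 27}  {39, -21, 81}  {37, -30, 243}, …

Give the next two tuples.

{45, -39, 729}, {43, -48, 2187}

First entry: alternating steps +8, −2, +8, −2, …, so 25, 33, 31, 39, 37 → 45 → 43.
Second entry: −9 each step; 6, -3, -12, -21, -30 → -39 → -48.
Third entry — ×3 each step: 3, 9, 27, 81, 243 → 729 → 2187.
So the next two tuples are {45, -39, 729} and {43, -48, 2187}.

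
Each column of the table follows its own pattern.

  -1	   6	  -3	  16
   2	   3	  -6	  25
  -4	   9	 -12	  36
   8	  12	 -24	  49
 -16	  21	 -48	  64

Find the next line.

32  33  -96  81

First component — ×(-2) each step: -1, 2, -4, 8, -16 → 32.
Second component: each term is the sum of the two before it; 6, 3, 9, 12, 21 → 33.
Third component: ×2 each step; -3, -6, -12, -24, -48 → -96.
Fourth component: perfect squares: 4², 5², 6², …, so 16, 25, 36, 49, 64 → 81.
Putting it together: 32  33  -96  81.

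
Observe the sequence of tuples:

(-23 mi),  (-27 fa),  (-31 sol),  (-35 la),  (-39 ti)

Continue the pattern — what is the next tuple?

For the first component, −4 each step: -23, -27, -31, -35, -39 → -43.
For the note, runs through the solfège scale do→ti: mi, fa, sol, la, ti → do.
So the next tuple is (-43 do).

(-43 do)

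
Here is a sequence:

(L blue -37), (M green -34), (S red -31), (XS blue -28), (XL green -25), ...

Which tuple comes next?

Size: runs backward through clothing sizes XS→XL; L, M, S, XS, XL → L.
Colour: blue, green, red, blue, green → red (repeats blue → green → red).
Third entry: -37, -34, -31, -28, -25 → -22 (+3 each step).
So the next tuple is (L red -22).

(L red -22)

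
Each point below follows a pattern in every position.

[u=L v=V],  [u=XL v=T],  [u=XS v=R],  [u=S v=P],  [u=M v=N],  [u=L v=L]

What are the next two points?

[u=XL v=J], [u=XS v=H]

U: L, XL, XS, S, M, L → XL → XS (repeats L → XL → XS → S → M).
V — letters move back 2 places in the alphabet: V, T, R, P, N, L → J → H.
So the next two points are [u=XL v=J] and [u=XS v=H].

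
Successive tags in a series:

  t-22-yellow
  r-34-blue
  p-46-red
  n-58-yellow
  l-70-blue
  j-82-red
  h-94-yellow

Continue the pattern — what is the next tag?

Letter: letters move back 2 places in the alphabet; t, r, p, n, l, j, h → f.
Second component: +12 each step; 22, 34, 46, 58, 70, 82, 94 → 106.
Colour: yellow, blue, red, yellow, blue, red, yellow → blue (repeats yellow → blue → red).
So the next tag is f-106-blue.

f-106-blue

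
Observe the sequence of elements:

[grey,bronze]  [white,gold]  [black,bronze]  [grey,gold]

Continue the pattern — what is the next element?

Shade goes grey, white, black, grey → white (repeats grey → white → black).
Rank — alternates bronze ↔ gold: bronze, gold, bronze, gold → bronze.
So the next element is [white,bronze].

[white,bronze]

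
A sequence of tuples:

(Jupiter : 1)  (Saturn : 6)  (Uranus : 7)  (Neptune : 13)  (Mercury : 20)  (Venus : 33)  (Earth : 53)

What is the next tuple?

Planet: runs through the planets Mercury→Neptune; Jupiter, Saturn, Uranus, Neptune, Mercury, Venus, Earth → Mars.
Second coordinate: each term is the sum of the two before it; 1, 6, 7, 13, 20, 33, 53 → 86.
So the next tuple is (Mars : 86).

(Mars : 86)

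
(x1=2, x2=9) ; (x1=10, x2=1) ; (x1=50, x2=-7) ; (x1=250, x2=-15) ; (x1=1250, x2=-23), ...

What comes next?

(x1=6250, x2=-31)

X1 — ×5 each step: 2, 10, 50, 250, 1250 → 6250.
X2: −8 each step, so 9, 1, -7, -15, -23 → -31.
Putting it together: (x1=6250, x2=-31).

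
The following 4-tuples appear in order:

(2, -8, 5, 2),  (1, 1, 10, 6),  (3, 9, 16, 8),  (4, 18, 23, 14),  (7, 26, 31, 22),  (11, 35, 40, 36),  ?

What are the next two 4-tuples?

(18, 43, 50, 58), (29, 52, 61, 94)

First component: each term is the sum of the two before it, so 2, 1, 3, 4, 7, 11 → 18 → 29.
Second component: alternating steps +9, +8, +9, +8, …; -8, 1, 9, 18, 26, 35 → 43 → 52.
Third component: 5, 10, 16, 23, 31, 40 → 50 → 61 (differences are 5, 6, 7, … (increasing by 1 each time)).
Fourth component: each term is the sum of the two before it; 2, 6, 8, 14, 22, 36 → 58 → 94.
Putting the parts together: (18, 43, 50, 58) and then (29, 52, 61, 94).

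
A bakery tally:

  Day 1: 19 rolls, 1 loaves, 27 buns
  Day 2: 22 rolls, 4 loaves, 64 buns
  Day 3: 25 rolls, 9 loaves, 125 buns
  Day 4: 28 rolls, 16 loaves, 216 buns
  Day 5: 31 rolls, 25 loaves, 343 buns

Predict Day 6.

34 rolls, 36 loaves, 512 buns

Rolls goes 19, 22, 25, 28, 31 → 34 (+3 each step).
Loaves goes 1, 4, 9, 16, 25 → 36 (perfect squares: 1², 2², 3², …).
Buns — perfect cubes: 3³, 4³, 5³, …: 27, 64, 125, 216, 343 → 512.
Putting it together: 34 rolls, 36 loaves, 512 buns.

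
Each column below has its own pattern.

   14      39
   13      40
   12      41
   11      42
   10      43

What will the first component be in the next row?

First component: −1 each step; 14, 13, 12, 11, 10 → 9.

9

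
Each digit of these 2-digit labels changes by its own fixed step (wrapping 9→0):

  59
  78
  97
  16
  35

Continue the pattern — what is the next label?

54

First digit: 5, 7, 9, 1, 3 → 5 (+2 each step, mod 10).
Second digit: −1 each step, mod 10; 9, 8, 7, 6, 5 → 4.
Combining the parts gives 54.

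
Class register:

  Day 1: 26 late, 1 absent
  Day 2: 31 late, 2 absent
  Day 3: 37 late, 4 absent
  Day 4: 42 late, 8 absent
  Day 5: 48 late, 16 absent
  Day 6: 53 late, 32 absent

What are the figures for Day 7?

59 late, 64 absent

Late: 26, 31, 37, 42, 48, 53 → 59 (alternating steps +5, +6, +5, +6, …).
Absent — ×2 each step: 1, 2, 4, 8, 16, 32 → 64.
So the next row is 59 late, 64 absent.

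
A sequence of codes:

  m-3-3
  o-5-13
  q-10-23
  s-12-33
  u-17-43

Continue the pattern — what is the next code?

w-19-53

Letter: letters move forward 2 places in the alphabet, so m, o, q, s, u → w.
For the second component, alternating steps +2, +5, +2, +5, …: 3, 5, 10, 12, 17 → 19.
Third component: 3, 13, 23, 33, 43 → 53 (+10 each step).
Putting it together: w-19-53.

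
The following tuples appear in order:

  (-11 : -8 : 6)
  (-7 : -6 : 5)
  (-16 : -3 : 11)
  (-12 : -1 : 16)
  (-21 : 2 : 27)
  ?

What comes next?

(-17 : 4 : 43)

First part: alternating steps +4, −9, +4, −9, …; -11, -7, -16, -12, -21 → -17.
Second part goes -8, -6, -3, -1, 2 → 4 (alternating steps +2, +3, +2, +3, …).
Third part goes 6, 5, 11, 16, 27 → 43 (each term is the sum of the two before it).
So the next tuple is (-17 : 4 : 43).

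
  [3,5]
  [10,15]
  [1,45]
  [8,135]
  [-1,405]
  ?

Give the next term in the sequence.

[6,1215]

For the first slot, alternating steps +7, −9, +7, −9, …: 3, 10, 1, 8, -1 → 6.
Second slot: ×3 each step, so 5, 15, 45, 135, 405 → 1215.
So the next term is [6,1215].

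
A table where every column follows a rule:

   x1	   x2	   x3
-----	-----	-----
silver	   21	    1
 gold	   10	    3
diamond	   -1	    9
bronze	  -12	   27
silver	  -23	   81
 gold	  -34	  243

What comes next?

For the column x1, repeats silver → gold → diamond → bronze: silver, gold, diamond, bronze, silver, gold → diamond.
Column x2 goes 21, 10, -1, -12, -23, -34 → -45 (−11 each step).
Column x3 goes 1, 3, 9, 27, 81, 243 → 729 (×3 each step).
Putting it together: diamond  -45  729.

diamond  -45  729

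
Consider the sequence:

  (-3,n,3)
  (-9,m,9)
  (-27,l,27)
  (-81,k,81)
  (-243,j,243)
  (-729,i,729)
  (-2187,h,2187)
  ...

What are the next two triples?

First part: ×3 each step; -3, -9, -27, -81, -243, -729, -2187 → -6561 → -19683.
Letter goes n, m, l, k, j, i, h → g → f (letters move back 1 place in the alphabet).
Third part: always the negative of the first part, so 3, 9, 27, 81, 243, 729, 2187 → 6561 → 19683.
Putting the parts together: (-6561,g,6561) and then (-19683,f,19683).

(-6561,g,6561), (-19683,f,19683)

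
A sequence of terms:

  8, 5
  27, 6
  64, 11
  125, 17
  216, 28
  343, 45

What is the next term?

512, 73

First part: 8, 27, 64, 125, 216, 343 → 512 (perfect cubes: 2³, 3³, 4³, …).
Second part: each term is the sum of the two before it, so 5, 6, 11, 17, 28, 45 → 73.
Combining the parts gives 512, 73.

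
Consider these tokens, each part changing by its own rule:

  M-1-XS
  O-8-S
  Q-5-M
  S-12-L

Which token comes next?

Letter: letters move forward 2 places in the alphabet, so M, O, Q, S → U.
Second component: 1, 8, 5, 12 → 9 (alternating steps +7, −3, +7, −3, …).
Size: runs through clothing sizes XS→XL, so XS, S, M, L → XL.
Combining the parts gives U-9-XL.

U-9-XL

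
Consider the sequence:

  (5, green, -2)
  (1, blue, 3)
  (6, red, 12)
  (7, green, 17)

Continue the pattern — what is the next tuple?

(13, blue, 26)

First component — each term is the sum of the two before it: 5, 1, 6, 7 → 13.
For the colour, repeats green → blue → red: green, blue, red, green → blue.
For the third component, alternating steps +5, +9, +5, +9, …: -2, 3, 12, 17 → 26.
Putting it together: (13, blue, 26).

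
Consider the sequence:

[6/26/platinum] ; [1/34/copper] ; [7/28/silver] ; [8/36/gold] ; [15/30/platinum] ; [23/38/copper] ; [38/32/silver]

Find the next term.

[61/40/gold]

First component: each term is the sum of the two before it, so 6, 1, 7, 8, 15, 23, 38 → 61.
Second component: alternating steps +8, −6, +8, −6, …, so 26, 34, 28, 36, 30, 38, 32 → 40.
Metal — repeats platinum → copper → silver → gold: platinum, copper, silver, gold, platinum, copper, silver → gold.
So the next term is [61/40/gold].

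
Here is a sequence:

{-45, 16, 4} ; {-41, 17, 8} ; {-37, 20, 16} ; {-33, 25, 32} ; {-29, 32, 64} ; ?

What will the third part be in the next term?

128

Third part — ×2 each step: 4, 8, 16, 32, 64 → 128.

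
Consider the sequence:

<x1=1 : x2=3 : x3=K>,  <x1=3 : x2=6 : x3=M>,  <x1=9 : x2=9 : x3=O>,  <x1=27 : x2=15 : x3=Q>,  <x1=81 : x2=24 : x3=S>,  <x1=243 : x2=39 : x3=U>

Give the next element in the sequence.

<x1=729 : x2=63 : x3=W>

X1 — ×3 each step: 1, 3, 9, 27, 81, 243 → 729.
X2 goes 3, 6, 9, 15, 24, 39 → 63 (each term is the sum of the two before it).
X3 — letters move forward 2 places in the alphabet: K, M, O, Q, S, U → W.
Putting it together: <x1=729 : x2=63 : x3=W>.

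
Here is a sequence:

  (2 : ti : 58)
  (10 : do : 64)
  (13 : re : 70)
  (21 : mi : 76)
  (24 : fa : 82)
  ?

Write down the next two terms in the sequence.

(32 : sol : 88), (35 : la : 94)

First entry: alternating steps +8, +3, +8, +3, …, so 2, 10, 13, 21, 24 → 32 → 35.
Note: runs through the solfège scale do→ti; ti, do, re, mi, fa → sol → la.
Third entry — +6 each step: 58, 64, 70, 76, 82 → 88 → 94.
So the next two terms are (32 : sol : 88) and (35 : la : 94).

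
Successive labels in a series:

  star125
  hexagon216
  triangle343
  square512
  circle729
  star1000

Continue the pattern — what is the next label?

hexagon1331

Shape goes star, hexagon, triangle, square, circle, star → hexagon (repeats star → hexagon → triangle → square → circle).
Second component goes 125, 216, 343, 512, 729, 1000 → 1331 (perfect cubes: 5³, 6³, 7³, …).
Combining the parts gives hexagon1331.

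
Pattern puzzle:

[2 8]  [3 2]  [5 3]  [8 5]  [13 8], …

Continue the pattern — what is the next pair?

[21 13]

First component: each term is the sum of the two before it; 2, 3, 5, 8, 13 → 21.
For the second component, always the previous value of the first component: 8, 2, 3, 5, 8 → 13.
So the next pair is [21 13].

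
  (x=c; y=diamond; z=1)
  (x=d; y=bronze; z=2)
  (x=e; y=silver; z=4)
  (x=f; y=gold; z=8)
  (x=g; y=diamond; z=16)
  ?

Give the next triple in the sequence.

(x=h; y=bronze; z=32)

X: letters move forward 1 place in the alphabet, so c, d, e, f, g → h.
Y: repeats diamond → bronze → silver → gold, so diamond, bronze, silver, gold, diamond → bronze.
Z: ×2 each step, so 1, 2, 4, 8, 16 → 32.
Combining the parts gives (x=h; y=bronze; z=32).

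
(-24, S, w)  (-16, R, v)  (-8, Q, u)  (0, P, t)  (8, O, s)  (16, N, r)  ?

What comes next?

For the first coordinate, +8 each step: -24, -16, -8, 0, 8, 16 → 24.
First letter: letters move back 1 place in the alphabet; S, R, Q, P, O, N → M.
Second letter: w, v, u, t, s, r → q (letters move back 1 place in the alphabet).
So the next term is (24, M, q).

(24, M, q)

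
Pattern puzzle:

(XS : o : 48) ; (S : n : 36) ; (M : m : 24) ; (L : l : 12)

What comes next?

Size: runs through clothing sizes XS→XL; XS, S, M, L → XL.
Letter goes o, n, m, l → k (letters move back 1 place in the alphabet).
Third entry: −12 each step; 48, 36, 24, 12 → 0.
So the next term is (XL : k : 0).

(XL : k : 0)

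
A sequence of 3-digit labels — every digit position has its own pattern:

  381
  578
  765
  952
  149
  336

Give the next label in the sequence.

523

First digit: 3, 5, 7, 9, 1, 3 → 5 (+2 each step, mod 10).
Second digit — −1 each step, mod 10: 8, 7, 6, 5, 4, 3 → 2.
Third digit: −3 each step, mod 10, so 1, 8, 5, 2, 9, 6 → 3.
Putting it together: 523.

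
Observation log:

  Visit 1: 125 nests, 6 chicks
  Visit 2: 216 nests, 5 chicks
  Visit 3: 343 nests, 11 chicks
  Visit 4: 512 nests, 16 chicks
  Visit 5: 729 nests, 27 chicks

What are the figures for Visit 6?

Nests: perfect cubes: 5³, 6³, 7³, …, so 125, 216, 343, 512, 729 → 1000.
Chicks: each term is the sum of the two before it, so 6, 5, 11, 16, 27 → 43.
Putting it together: 1000 nests, 43 chicks.

1000 nests, 43 chicks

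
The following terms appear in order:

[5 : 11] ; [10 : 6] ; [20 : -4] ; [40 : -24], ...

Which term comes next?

[80 : -64]

First slot: ×2 each step, so 5, 10, 20, 40 → 80.
Second slot: 11, 6, -4, -24 → -64 (together with the first slot always sums to 16).
Combining the parts gives [80 : -64].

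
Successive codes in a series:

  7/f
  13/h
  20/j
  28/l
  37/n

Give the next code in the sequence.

47/p

First component: 7, 13, 20, 28, 37 → 47 (differences are 6, 7, 8, … (increasing by 1 each time)).
Letter: f, h, j, l, n → p (letters move forward 2 places in the alphabet).
Combining the parts gives 47/p.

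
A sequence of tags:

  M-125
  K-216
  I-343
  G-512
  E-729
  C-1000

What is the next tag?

A-1331

Letter: letters move back 2 places in the alphabet; M, K, I, G, E, C → A.
Second component: perfect cubes: 5³, 6³, 7³, …, so 125, 216, 343, 512, 729, 1000 → 1331.
So the next tag is A-1331.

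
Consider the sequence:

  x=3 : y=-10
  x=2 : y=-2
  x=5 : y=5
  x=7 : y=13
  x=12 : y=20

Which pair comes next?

x=19 : y=28

For the x, each term is the sum of the two before it: 3, 2, 5, 7, 12 → 19.
Y: alternating steps +8, +7, +8, +7, …, so -10, -2, 5, 13, 20 → 28.
Combining the parts gives x=19 : y=28.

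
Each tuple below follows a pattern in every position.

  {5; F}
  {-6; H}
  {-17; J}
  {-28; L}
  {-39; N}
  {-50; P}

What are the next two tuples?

First entry goes 5, -6, -17, -28, -39, -50 → -61 → -72 (−11 each step).
Letter — letters move forward 2 places in the alphabet: F, H, J, L, N, P → R → T.
Putting the parts together: {-61; R} and then {-72; T}.

{-61; R}, {-72; T}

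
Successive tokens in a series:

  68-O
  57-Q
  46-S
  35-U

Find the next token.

24-W

For the first component, −11 each step: 68, 57, 46, 35 → 24.
Letter: O, Q, S, U → W (letters move forward 2 places in the alphabet).
Combining the parts gives 24-W.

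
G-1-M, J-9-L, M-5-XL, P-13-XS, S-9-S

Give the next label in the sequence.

V-17-M

Letter goes G, J, M, P, S → V (letters move forward 3 places in the alphabet).
Second component: alternating steps +8, −4, +8, −4, …; 1, 9, 5, 13, 9 → 17.
For the size, runs through clothing sizes XS→XL: M, L, XL, XS, S → M.
Combining the parts gives V-17-M.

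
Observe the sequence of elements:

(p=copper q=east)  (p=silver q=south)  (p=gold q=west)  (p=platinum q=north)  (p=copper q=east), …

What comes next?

P: repeats copper → silver → gold → platinum; copper, silver, gold, platinum, copper → silver.
Q — repeats east → south → west → north: east, south, west, north, east → south.
Combining the parts gives (p=silver q=south).

(p=silver q=south)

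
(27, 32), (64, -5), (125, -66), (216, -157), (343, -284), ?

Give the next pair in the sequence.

For the first entry, perfect cubes: 3³, 4³, 5³, …: 27, 64, 125, 216, 343 → 512.
Second entry — together with the first entry always sums to 59: 32, -5, -66, -157, -284 → -453.
Putting it together: (512, -453).

(512, -453)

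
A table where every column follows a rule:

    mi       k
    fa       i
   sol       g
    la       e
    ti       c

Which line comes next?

do  a

Note goes mi, fa, sol, la, ti → do (runs through the solfège scale do→ti).
Letter — letters move back 2 places in the alphabet: k, i, g, e, c → a.
Combining the parts gives do  a.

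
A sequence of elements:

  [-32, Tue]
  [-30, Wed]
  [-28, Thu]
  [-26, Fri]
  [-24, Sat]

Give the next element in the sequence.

[-22, Sun]

First coordinate: +2 each step, so -32, -30, -28, -26, -24 → -22.
Day goes Tue, Wed, Thu, Fri, Sat → Sun (runs through the weekdays Mon→Sun).
Combining the parts gives [-22, Sun].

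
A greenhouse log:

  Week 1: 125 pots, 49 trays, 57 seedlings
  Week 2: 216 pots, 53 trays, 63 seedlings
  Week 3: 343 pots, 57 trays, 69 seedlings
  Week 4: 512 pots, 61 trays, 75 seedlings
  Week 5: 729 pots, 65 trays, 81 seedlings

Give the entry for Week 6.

Pots: perfect cubes: 5³, 6³, 7³, …, so 125, 216, 343, 512, 729 → 1000.
Trays: 49, 53, 57, 61, 65 → 69 (+4 each step).
Seedlings: 57, 63, 69, 75, 81 → 87 (+6 each step).
Combining the parts gives 1000 pots, 69 trays, 87 seedlings.

1000 pots, 69 trays, 87 seedlings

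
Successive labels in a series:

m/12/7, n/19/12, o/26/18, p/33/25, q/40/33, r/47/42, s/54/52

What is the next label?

Letter goes m, n, o, p, q, r, s → t (letters move forward 1 place in the alphabet).
Second component goes 12, 19, 26, 33, 40, 47, 54 → 61 (+7 each step).
Third component — differences are 5, 6, 7, … (increasing by 1 each time): 7, 12, 18, 25, 33, 42, 52 → 63.
Combining the parts gives t/61/63.

t/61/63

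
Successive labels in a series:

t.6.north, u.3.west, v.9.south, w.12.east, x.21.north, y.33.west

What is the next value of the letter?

z

Letter — letters move forward 1 place in the alphabet: t, u, v, w, x, y → z.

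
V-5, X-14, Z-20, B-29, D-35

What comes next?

Letter goes V, X, Z, B, D → F (letters move forward 2 places in the alphabet, wrapping Z→A).
Second component — alternating steps +9, +6, +9, +6, …: 5, 14, 20, 29, 35 → 44.
Combining the parts gives F-44.

F-44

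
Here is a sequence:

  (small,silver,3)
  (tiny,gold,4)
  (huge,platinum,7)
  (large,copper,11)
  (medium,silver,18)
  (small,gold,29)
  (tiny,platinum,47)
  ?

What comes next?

Size: repeats small → tiny → huge → large → medium, so small, tiny, huge, large, medium, small, tiny → huge.
For the metal, repeats silver → gold → platinum → copper: silver, gold, platinum, copper, silver, gold, platinum → copper.
Third value goes 3, 4, 7, 11, 18, 29, 47 → 76 (each term is the sum of the two before it).
So the next element is (huge,copper,76).

(huge,copper,76)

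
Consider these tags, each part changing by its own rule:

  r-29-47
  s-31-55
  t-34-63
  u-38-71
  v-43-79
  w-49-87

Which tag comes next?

Letter: letters move forward 1 place in the alphabet; r, s, t, u, v, w → x.
Second component: differences are 2, 3, 4, … (increasing by 1 each time); 29, 31, 34, 38, 43, 49 → 56.
Third component: +8 each step; 47, 55, 63, 71, 79, 87 → 95.
Putting it together: x-56-95.

x-56-95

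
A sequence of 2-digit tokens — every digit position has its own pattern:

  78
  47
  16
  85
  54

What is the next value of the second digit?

Second digit: 8, 7, 6, 5, 4 → 3 (−1 each step, mod 10).

3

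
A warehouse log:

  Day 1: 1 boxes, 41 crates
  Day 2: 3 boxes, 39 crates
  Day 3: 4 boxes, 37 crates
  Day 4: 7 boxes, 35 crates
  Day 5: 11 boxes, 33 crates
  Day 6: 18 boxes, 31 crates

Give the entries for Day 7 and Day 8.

29 boxes, 29 crates; 47 boxes, 27 crates

Boxes — each term is the sum of the two before it: 1, 3, 4, 7, 11, 18 → 29 → 47.
Crates: −2 each step, so 41, 39, 37, 35, 33, 31 → 29 → 27.
So the next two lines are 29 boxes, 29 crates and 47 boxes, 27 crates.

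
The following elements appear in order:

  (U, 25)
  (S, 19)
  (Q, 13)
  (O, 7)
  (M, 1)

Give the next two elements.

(K, -5), (I, -11)

Letter: letters move back 2 places in the alphabet; U, S, Q, O, M → K → I.
Second value: −6 each step; 25, 19, 13, 7, 1 → -5 → -11.
So the next two elements are (K, -5) and (I, -11).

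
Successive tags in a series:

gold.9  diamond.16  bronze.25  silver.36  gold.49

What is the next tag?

diamond.64

Rank — repeats gold → diamond → bronze → silver: gold, diamond, bronze, silver, gold → diamond.
Second component: perfect squares: 3², 4², 5², …; 9, 16, 25, 36, 49 → 64.
So the next tag is diamond.64.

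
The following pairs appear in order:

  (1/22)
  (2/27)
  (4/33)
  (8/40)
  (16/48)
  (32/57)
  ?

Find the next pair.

(64/67)

First coordinate: 1, 2, 4, 8, 16, 32 → 64 (×2 each step).
For the second coordinate, differences are 5, 6, 7, … (increasing by 1 each time): 22, 27, 33, 40, 48, 57 → 67.
So the next pair is (64/67).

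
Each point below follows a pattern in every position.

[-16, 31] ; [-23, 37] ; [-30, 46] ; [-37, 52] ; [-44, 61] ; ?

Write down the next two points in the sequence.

[-51, 67], [-58, 76]

First part: −7 each step; -16, -23, -30, -37, -44 → -51 → -58.
Second part goes 31, 37, 46, 52, 61 → 67 → 76 (alternating steps +6, +9, +6, +9, …).
Putting the parts together: [-51, 67] and then [-58, 76].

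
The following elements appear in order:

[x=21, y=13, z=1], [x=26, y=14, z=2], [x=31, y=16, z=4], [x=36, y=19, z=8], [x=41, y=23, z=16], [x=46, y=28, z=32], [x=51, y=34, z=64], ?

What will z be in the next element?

128

Z — ×2 each step: 1, 2, 4, 8, 16, 32, 64 → 128.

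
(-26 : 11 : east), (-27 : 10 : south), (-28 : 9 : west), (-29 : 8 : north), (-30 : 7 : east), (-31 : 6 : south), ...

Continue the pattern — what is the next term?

(-32 : 5 : west)

For the first part, −1 each step: -26, -27, -28, -29, -30, -31 → -32.
Second part: 11, 10, 9, 8, 7, 6 → 5 (−1 each step).
For the direction, repeats east → south → west → north: east, south, west, north, east, south → west.
Combining the parts gives (-32 : 5 : west).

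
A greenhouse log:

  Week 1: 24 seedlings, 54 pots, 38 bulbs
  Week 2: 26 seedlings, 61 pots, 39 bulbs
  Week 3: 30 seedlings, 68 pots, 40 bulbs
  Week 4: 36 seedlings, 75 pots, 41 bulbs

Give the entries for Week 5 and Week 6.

44 seedlings, 82 pots, 42 bulbs; 54 seedlings, 89 pots, 43 bulbs

Seedlings: differences are 2, 4, 6, … (increasing by 2 each time); 24, 26, 30, 36 → 44 → 54.
Pots: 54, 61, 68, 75 → 82 → 89 (+7 each step).
Bulbs: +1 each step, so 38, 39, 40, 41 → 42 → 43.
Putting the parts together: 44 seedlings, 82 pots, 42 bulbs and then 54 seedlings, 89 pots, 43 bulbs.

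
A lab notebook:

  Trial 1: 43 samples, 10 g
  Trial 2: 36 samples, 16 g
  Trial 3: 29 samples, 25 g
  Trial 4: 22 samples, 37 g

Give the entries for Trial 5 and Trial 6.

15 samples, 52 g; 8 samples, 70 g

For the samples, −7 each step: 43, 36, 29, 22 → 15 → 8.
G — differences are 6, 9, 12, … (increasing by 3 each time): 10, 16, 25, 37 → 52 → 70.
So the next two lines are 15 samples, 52 g and 8 samples, 70 g.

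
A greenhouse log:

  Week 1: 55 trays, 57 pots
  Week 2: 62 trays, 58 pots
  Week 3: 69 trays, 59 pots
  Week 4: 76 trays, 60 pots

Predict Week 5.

Trays: +7 each step; 55, 62, 69, 76 → 83.
For the pots, +1 each step: 57, 58, 59, 60 → 61.
Putting it together: 83 trays, 61 pots.

83 trays, 61 pots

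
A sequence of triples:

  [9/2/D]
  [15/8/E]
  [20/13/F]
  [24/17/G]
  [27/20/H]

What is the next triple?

[29/22/I]

First coordinate: differences are 6, 5, 4, … (decreasing by 1 each time), so 9, 15, 20, 24, 27 → 29.
Second coordinate goes 2, 8, 13, 17, 20 → 22 (always 7 less than the first coordinate).
Letter goes D, E, F, G, H → I (letters move forward 1 place in the alphabet).
Putting it together: [29/22/I].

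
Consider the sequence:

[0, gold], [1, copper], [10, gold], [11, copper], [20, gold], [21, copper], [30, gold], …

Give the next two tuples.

First slot: alternating steps +1, +9, +1, +9, …, so 0, 1, 10, 11, 20, 21, 30 → 31 → 40.
Metal — alternates gold ↔ copper: gold, copper, gold, copper, gold, copper, gold → copper → gold.
So the next two tuples are [31, copper] and [40, gold].

[31, copper], [40, gold]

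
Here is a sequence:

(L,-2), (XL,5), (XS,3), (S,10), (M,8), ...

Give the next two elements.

(L,15), (XL,13)

Size: L, XL, XS, S, M → L → XL (runs through clothing sizes XS→XL).
Second slot: -2, 5, 3, 10, 8 → 15 → 13 (alternating steps +7, −2, +7, −2, …).
Putting the parts together: (L,15) and then (XL,13).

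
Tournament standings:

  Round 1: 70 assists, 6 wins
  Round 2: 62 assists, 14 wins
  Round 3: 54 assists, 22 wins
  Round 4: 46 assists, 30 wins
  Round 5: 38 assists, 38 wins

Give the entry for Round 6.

Assists — −8 each step: 70, 62, 54, 46, 38 → 30.
Wins: together with the assists always sums to 76; 6, 14, 22, 30, 38 → 46.
Combining the parts gives 30 assists, 46 wins.

30 assists, 46 wins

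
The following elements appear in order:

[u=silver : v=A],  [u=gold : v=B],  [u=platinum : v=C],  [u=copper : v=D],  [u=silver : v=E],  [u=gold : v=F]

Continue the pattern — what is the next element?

U goes silver, gold, platinum, copper, silver, gold → platinum (repeats silver → gold → platinum → copper).
V — letters move forward 1 place in the alphabet: A, B, C, D, E, F → G.
Combining the parts gives [u=platinum : v=G].

[u=platinum : v=G]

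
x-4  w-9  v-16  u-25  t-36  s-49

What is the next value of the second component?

Second component: perfect squares: 2², 3², 4², …; 4, 9, 16, 25, 36, 49 → 64.

64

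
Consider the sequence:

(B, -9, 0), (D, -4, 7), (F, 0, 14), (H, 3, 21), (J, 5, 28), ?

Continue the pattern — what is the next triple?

(L, 6, 35)

Letter goes B, D, F, H, J → L (letters move forward 2 places in the alphabet).
Second part: differences are 5, 4, 3, … (decreasing by 1 each time); -9, -4, 0, 3, 5 → 6.
Third part: +7 each step, so 0, 7, 14, 21, 28 → 35.
Putting it together: (L, 6, 35).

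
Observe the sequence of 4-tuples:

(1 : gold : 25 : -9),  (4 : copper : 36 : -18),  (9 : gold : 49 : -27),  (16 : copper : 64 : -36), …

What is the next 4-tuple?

First value: perfect squares: 1², 2², 3², …; 1, 4, 9, 16 → 25.
Metal: alternates gold ↔ copper; gold, copper, gold, copper → gold.
Third value: 25, 36, 49, 64 → 81 (perfect squares: 5², 6², 7², …).
Fourth value — −9 each step: -9, -18, -27, -36 → -45.
Combining the parts gives (25 : gold : 81 : -45).

(25 : gold : 81 : -45)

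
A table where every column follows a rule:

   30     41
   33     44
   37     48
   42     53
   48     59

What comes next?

55  66

First component — differences are 3, 4, 5, … (increasing by 1 each time): 30, 33, 37, 42, 48 → 55.
Second component goes 41, 44, 48, 53, 59 → 66 (always 11 more than the first component).
Putting it together: 55  66.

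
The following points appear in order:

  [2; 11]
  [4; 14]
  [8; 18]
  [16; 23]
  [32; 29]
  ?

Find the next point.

First value: ×2 each step; 2, 4, 8, 16, 32 → 64.
Second value: differences are 3, 4, 5, … (increasing by 1 each time); 11, 14, 18, 23, 29 → 36.
Combining the parts gives [64; 36].

[64; 36]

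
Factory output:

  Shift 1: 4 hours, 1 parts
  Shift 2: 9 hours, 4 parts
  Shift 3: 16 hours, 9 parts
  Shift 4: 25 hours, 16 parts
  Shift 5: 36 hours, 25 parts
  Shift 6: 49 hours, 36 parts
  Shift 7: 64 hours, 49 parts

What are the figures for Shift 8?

81 hours, 64 parts

Hours: perfect squares: 2², 3², 4², …, so 4, 9, 16, 25, 36, 49, 64 → 81.
Parts: perfect squares: 1², 2², 3², …, so 1, 4, 9, 16, 25, 36, 49 → 64.
So the next row is 81 hours, 64 parts.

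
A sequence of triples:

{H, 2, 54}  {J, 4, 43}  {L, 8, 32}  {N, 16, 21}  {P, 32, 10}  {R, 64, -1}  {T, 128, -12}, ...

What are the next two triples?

Letter: letters move forward 2 places in the alphabet; H, J, L, N, P, R, T → V → X.
Second component — ×2 each step: 2, 4, 8, 16, 32, 64, 128 → 256 → 512.
Third component: 54, 43, 32, 21, 10, -1, -12 → -23 → -34 (−11 each step).
Putting the parts together: {V, 256, -23} and then {X, 512, -34}.

{V, 256, -23}, {X, 512, -34}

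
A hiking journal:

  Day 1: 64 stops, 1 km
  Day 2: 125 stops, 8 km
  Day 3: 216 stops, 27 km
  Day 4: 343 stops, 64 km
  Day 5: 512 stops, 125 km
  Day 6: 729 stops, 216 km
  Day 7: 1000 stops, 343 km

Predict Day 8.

Stops — perfect cubes: 4³, 5³, 6³, …: 64, 125, 216, 343, 512, 729, 1000 → 1331.
Km: perfect cubes: 1³, 2³, 3³, …; 1, 8, 27, 64, 125, 216, 343 → 512.
So the next row is 1331 stops, 512 km.

1331 stops, 512 km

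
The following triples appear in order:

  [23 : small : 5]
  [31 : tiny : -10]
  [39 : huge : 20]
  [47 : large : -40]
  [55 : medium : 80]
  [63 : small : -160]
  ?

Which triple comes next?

First entry: +8 each step, so 23, 31, 39, 47, 55, 63 → 71.
Size: small, tiny, huge, large, medium, small → tiny (repeats small → tiny → huge → large → medium).
For the third entry, ×(-2) each step: 5, -10, 20, -40, 80, -160 → 320.
Putting it together: [71 : tiny : 320].

[71 : tiny : 320]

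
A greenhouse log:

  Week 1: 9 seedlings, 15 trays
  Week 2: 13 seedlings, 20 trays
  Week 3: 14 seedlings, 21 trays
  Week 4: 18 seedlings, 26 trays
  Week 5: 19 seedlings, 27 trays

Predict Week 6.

Seedlings: alternating steps +4, +1, +4, +1, …, so 9, 13, 14, 18, 19 → 23.
Trays goes 15, 20, 21, 26, 27 → 32 (alternating steps +5, +1, +5, +1, …).
So the next record is 23 seedlings, 32 trays.

23 seedlings, 32 trays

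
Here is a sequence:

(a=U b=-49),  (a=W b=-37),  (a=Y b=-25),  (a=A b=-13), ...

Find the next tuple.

A goes U, W, Y, A → C (letters move forward 2 places in the alphabet, wrapping Z→A).
B: -49, -37, -25, -13 → -1 (+12 each step).
Combining the parts gives (a=C b=-1).

(a=C b=-1)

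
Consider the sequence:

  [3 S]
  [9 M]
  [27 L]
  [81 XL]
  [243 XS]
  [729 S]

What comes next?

First value: ×3 each step; 3, 9, 27, 81, 243, 729 → 2187.
Size — repeats S → M → L → XL → XS: S, M, L, XL, XS, S → M.
Combining the parts gives [2187 M].

[2187 M]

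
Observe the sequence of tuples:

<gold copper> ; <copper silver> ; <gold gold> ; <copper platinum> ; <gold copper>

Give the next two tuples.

<copper silver>, <gold gold>

First metal: alternates gold ↔ copper, so gold, copper, gold, copper, gold → copper → gold.
Second metal: copper, silver, gold, platinum, copper → silver → gold (repeats copper → silver → gold → platinum).
Putting the parts together: <copper silver> and then <gold gold>.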